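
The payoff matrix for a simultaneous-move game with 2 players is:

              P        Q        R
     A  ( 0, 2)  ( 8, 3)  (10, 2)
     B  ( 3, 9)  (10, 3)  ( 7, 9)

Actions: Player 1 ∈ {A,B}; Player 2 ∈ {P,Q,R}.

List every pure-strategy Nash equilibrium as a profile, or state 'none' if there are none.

(A,P): not NE [P1→B gives 3>0; P2→Q gives 3>2]
(A,Q): not NE [P1→B gives 10>8]
(A,R): not NE [P2→Q gives 3>2]
(B,P): NE
(B,Q): not NE [P2→R gives 9>3]
(B,R): not NE [P1→A gives 10>7]

NE set: (B,P)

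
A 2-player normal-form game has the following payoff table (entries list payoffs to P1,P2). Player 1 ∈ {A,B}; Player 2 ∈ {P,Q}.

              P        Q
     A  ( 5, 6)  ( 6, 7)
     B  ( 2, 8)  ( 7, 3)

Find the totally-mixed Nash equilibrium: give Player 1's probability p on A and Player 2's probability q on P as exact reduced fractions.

p=5/6, q=1/4

P1 indiff ⇒ q·5+(1-q)·6 = q·2+(1-q)·7 ⇒ q(3) = (1-q)(1) ⇒ q = 1/4
P2 indiff ⇒ p·6+(1-p)·8 = p·7+(1-p)·3 ⇒ p(-1) = (1-p)(-5) ⇒ p = 5/6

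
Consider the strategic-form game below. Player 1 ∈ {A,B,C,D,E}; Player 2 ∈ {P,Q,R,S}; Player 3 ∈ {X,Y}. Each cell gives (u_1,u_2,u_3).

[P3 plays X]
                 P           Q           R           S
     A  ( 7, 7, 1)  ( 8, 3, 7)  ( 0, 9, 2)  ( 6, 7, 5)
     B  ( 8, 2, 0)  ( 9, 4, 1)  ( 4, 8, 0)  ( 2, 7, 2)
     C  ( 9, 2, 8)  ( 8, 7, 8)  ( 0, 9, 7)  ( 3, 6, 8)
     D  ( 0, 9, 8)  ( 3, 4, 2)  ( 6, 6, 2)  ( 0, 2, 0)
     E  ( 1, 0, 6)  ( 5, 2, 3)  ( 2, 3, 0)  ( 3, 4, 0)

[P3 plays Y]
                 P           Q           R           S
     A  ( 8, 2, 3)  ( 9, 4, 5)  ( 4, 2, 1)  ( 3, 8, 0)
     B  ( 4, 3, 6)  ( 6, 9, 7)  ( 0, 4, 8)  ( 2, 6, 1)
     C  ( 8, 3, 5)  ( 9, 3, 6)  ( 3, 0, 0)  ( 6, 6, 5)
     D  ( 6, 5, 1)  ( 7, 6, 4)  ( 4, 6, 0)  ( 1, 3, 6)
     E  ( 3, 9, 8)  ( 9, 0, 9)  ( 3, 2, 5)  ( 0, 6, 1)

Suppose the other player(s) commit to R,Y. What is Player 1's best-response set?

argmax u_1 = {A,D}

u_1(A vs R,Y) = 4
u_1(B vs R,Y) = 0
u_1(C vs R,Y) = 3
u_1(D vs R,Y) = 4
u_1(E vs R,Y) = 3
max payoff 4 at {A,D}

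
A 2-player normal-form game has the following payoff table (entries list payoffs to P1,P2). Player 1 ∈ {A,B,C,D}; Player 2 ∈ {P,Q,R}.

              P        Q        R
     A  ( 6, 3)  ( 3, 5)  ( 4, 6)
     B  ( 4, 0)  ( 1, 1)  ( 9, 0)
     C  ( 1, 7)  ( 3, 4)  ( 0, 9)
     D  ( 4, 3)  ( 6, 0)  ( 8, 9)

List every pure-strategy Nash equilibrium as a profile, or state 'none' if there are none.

No pure NE.

(A,P): not NE [P2→R gives 6>3]
(A,Q): not NE [P1→D gives 6>3; P2→R gives 6>5]
(A,R): not NE [P1→B gives 9>4]
(B,P): not NE [P1→A gives 6>4; P2→Q gives 1>0]
(B,Q): not NE [P1→D gives 6>1]
(B,R): not NE [P2→Q gives 1>0]
(C,P): not NE [P1→A gives 6>1; P2→R gives 9>7]
(C,Q): not NE [P1→D gives 6>3; P2→R gives 9>4]
(C,R): not NE [P1→B gives 9>0]
(D,P): not NE [P1→A gives 6>4; P2→R gives 9>3]
(D,Q): not NE [P2→R gives 9>0]
(D,R): not NE [P1→B gives 9>8]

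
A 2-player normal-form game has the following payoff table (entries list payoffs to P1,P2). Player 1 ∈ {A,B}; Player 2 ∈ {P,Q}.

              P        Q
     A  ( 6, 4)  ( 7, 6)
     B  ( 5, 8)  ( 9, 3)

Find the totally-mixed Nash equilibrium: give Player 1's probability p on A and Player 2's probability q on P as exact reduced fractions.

P1 indiff ⇒ q·6+(1-q)·7 = q·5+(1-q)·9 ⇒ q(1) = (1-q)(2) ⇒ q = 2/3
P2 indiff ⇒ p·4+(1-p)·8 = p·6+(1-p)·3 ⇒ p(-2) = (1-p)(-5) ⇒ p = 5/7

P1 mixes 5/7 on A; P2 mixes 2/3 on P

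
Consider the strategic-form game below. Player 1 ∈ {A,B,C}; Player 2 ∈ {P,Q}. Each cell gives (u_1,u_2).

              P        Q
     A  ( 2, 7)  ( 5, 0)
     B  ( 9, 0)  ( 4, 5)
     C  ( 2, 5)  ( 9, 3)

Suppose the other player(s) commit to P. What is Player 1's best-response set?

u_1(A vs P) = 2
u_1(B vs P) = 9
u_1(C vs P) = 2
max payoff 9 at {B}

argmax u_1 = {B}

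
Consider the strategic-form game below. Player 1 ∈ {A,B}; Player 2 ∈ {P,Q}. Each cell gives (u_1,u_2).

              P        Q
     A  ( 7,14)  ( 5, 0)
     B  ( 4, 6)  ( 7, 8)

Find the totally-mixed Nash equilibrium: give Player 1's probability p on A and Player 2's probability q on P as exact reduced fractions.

P1 indiff ⇒ q·7+(1-q)·5 = q·4+(1-q)·7 ⇒ q(3) = (1-q)(2) ⇒ q = 2/5
P2 indiff ⇒ p·14+(1-p)·6 = p·0+(1-p)·8 ⇒ p(14) = (1-p)(2) ⇒ p = 1/8

p=1/8, q=2/5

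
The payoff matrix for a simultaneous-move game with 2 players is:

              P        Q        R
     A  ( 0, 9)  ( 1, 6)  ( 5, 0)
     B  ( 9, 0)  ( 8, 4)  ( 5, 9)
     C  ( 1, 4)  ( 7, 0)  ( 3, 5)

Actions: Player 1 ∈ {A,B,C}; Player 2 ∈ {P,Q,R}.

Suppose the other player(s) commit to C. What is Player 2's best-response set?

argmax u_2 = {R}

u_2(P vs C) = 4
u_2(Q vs C) = 0
u_2(R vs C) = 5
max payoff 5 at {R}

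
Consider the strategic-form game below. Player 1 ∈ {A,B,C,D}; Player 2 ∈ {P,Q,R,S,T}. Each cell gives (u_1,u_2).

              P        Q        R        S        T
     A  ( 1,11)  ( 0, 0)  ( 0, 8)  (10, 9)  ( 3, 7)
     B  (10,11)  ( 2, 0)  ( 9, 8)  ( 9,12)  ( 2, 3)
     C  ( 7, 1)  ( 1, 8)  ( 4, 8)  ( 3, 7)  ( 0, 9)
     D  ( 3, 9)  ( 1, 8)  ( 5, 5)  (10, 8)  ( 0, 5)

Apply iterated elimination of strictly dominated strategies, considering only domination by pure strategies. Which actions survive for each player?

IESDS → P1:{A,B,D} P2:{P,S}

P1 drop C (B beats it: P:10>7 Q:2>1 R:9>4 S:9>3 T:2>0)
P2 drop Q (P beats it: A:11>0 B:11>0 D:9>8)
P2 drop R (P beats it: A:11>8 B:11>8 D:9>5)
P2 drop T (P beats it: A:11>7 B:11>3 D:9>5)
P1→{A,B,D} P2→{P,S}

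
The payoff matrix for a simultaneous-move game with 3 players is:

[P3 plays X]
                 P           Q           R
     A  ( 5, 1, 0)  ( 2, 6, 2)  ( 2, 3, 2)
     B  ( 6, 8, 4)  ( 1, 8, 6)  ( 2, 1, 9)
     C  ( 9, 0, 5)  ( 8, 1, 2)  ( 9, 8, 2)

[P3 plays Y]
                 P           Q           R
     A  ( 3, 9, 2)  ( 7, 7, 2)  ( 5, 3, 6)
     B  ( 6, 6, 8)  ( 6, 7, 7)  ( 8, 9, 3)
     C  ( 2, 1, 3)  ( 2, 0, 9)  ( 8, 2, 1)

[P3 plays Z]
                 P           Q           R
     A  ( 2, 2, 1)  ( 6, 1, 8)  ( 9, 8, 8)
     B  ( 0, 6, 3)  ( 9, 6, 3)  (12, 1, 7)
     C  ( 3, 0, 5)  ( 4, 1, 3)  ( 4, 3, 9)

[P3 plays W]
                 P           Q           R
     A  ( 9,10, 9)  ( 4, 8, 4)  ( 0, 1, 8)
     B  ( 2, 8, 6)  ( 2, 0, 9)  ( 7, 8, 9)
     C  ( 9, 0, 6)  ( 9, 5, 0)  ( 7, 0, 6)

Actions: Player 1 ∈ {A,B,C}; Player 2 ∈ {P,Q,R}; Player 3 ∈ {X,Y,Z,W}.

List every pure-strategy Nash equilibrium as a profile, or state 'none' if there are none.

NE set: (A,P,W), (B,R,W)

(A,P,X): not NE [P1→C gives 9>5; P2→Q gives 6>1; P3→W gives 9>0]
(A,P,Y): not NE [P1→B gives 6>3; P3→W gives 9>2]
(A,P,Z): not NE [P1→C gives 3>2; P2→R gives 8>2; P3→W gives 9>1]
(A,P,W): NE
(A,Q,X): not NE [P1→C gives 8>2; P3→Z gives 8>2]
(A,Q,Y): not NE [P2→P gives 9>7; P3→Z gives 8>2]
(A,Q,Z): not NE [P1→B gives 9>6; P2→R gives 8>1]
(A,Q,W): not NE [P1→C gives 9>4; P2→P gives 10>8; P3→Z gives 8>4]
(A,R,X): not NE [P1→C gives 9>2; P2→Q gives 6>3; P3→W gives 8>2]
(A,R,Y): not NE [P1→C gives 8>5; P2→P gives 9>3; P3→W gives 8>6]
(A,R,Z): not NE [P1→B gives 12>9]
(A,R,W): not NE [P1→C gives 7>0; P2→P gives 10>1]
(B,P,X): not NE [P1→C gives 9>6; P3→Y gives 8>4]
(B,P,Y): not NE [P2→R gives 9>6]
(B,P,Z): not NE [P1→C gives 3>0; P3→Y gives 8>3]
(B,P,W): not NE [P1→C gives 9>2; P3→Y gives 8>6]
(B,Q,X): not NE [P1→C gives 8>1; P3→W gives 9>6]
(B,Q,Y): not NE [P1→A gives 7>6; P2→R gives 9>7; P3→W gives 9>7]
(B,Q,Z): not NE [P3→W gives 9>3]
(B,Q,W): not NE [P1→C gives 9>2; P2→R gives 8>0]
(B,R,X): not NE [P1→C gives 9>2; P2→Q gives 8>1]
(B,R,Y): not NE [P3→W gives 9>3]
(B,R,Z): not NE [P2→Q gives 6>1; P3→W gives 9>7]
(B,R,W): NE
(C,P,X): not NE [P2→R gives 8>0; P3→W gives 6>5]
(C,P,Y): not NE [P1→B gives 6>2; P2→R gives 2>1; P3→W gives 6>3]
(C,P,Z): not NE [P2→R gives 3>0; P3→W gives 6>5]
(C,P,W): not NE [P2→Q gives 5>0]
(C,Q,X): not NE [P2→R gives 8>1; P3→Y gives 9>2]
(C,Q,Y): not NE [P1→A gives 7>2; P2→R gives 2>0]
(C,Q,Z): not NE [P1→B gives 9>4; P2→R gives 3>1; P3→Y gives 9>3]
(C,Q,W): not NE [P3→Y gives 9>0]
(C,R,X): not NE [P3→Z gives 9>2]
(C,R,Y): not NE [P3→Z gives 9>1]
(C,R,Z): not NE [P1→B gives 12>4]
(C,R,W): not NE [P2→Q gives 5>0; P3→Z gives 9>6]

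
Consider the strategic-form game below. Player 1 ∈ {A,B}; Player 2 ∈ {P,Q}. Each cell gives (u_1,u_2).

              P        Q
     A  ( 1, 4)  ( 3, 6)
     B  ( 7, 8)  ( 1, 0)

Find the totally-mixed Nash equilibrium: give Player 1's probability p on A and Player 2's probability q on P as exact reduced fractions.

P1 indiff ⇒ q·1+(1-q)·3 = q·7+(1-q)·1 ⇒ q(-6) = (1-q)(-2) ⇒ q = 1/4
P2 indiff ⇒ p·4+(1-p)·8 = p·6+(1-p)·0 ⇒ p(-2) = (1-p)(-8) ⇒ p = 4/5

p=4/5, q=1/4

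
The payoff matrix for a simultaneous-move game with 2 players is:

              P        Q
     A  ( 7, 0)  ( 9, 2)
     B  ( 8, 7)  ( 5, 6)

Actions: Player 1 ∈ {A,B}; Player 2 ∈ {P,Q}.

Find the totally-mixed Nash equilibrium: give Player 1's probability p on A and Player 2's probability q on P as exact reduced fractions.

(p,q) = (1/3, 4/5)

P1 indiff ⇒ q·7+(1-q)·9 = q·8+(1-q)·5 ⇒ q(-1) = (1-q)(-4) ⇒ q = 4/5
P2 indiff ⇒ p·0+(1-p)·7 = p·2+(1-p)·6 ⇒ p(-2) = (1-p)(-1) ⇒ p = 1/3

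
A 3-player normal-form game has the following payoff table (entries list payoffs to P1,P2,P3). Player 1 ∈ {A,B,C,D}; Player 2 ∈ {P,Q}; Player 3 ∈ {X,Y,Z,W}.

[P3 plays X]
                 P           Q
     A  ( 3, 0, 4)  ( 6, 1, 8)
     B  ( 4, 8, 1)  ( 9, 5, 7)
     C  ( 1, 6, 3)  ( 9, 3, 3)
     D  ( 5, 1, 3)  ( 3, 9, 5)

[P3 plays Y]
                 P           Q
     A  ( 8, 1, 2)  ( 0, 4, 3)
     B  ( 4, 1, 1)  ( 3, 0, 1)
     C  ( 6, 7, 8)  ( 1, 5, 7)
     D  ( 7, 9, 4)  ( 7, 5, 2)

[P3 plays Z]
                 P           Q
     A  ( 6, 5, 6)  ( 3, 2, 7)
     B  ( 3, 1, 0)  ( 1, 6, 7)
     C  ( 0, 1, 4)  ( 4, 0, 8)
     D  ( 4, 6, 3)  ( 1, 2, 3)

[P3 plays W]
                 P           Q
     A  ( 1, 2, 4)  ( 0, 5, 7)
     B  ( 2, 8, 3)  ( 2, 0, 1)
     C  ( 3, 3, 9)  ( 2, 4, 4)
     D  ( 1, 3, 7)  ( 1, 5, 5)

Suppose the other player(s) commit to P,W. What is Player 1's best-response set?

u_1(A vs P,W) = 1
u_1(B vs P,W) = 2
u_1(C vs P,W) = 3
u_1(D vs P,W) = 1
max payoff 3 at {C}

P1 best: {C}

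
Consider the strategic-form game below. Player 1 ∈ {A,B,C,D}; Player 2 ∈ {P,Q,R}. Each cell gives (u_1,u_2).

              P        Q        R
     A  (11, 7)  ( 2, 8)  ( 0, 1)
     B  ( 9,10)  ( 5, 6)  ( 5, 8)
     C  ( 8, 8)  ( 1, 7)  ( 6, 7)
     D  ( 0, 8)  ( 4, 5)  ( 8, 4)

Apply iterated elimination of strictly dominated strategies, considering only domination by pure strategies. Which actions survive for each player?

Remaining: P1:{A,B} P2:{P,Q}

P2 drop R (P beats it: A:7>1 B:10>8 C:8>7 D:8>4)
P1 drop C (A beats it: P:11>8 Q:2>1)
P1 drop D (B beats it: P:9>0 Q:5>4)
P1→{A,B} P2→{P,Q}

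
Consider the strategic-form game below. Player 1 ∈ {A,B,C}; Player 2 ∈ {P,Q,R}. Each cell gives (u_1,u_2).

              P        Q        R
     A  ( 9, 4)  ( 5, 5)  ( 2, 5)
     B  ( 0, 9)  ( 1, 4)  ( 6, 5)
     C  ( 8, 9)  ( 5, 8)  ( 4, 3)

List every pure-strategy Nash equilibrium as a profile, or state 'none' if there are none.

Nash profiles: (A,Q)

(A,P): not NE [P2→R gives 5>4]
(A,Q): NE
(A,R): not NE [P1→B gives 6>2]
(B,P): not NE [P1→A gives 9>0]
(B,Q): not NE [P1→C gives 5>1; P2→P gives 9>4]
(B,R): not NE [P2→P gives 9>5]
(C,P): not NE [P1→A gives 9>8]
(C,Q): not NE [P2→P gives 9>8]
(C,R): not NE [P1→B gives 6>4; P2→P gives 9>3]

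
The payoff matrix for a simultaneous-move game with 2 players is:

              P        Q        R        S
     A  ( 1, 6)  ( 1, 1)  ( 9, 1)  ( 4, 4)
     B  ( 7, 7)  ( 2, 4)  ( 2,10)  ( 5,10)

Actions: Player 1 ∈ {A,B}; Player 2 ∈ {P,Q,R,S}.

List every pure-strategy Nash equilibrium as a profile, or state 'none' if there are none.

(A,P): not NE [P1→B gives 7>1]
(A,Q): not NE [P1→B gives 2>1; P2→P gives 6>1]
(A,R): not NE [P2→P gives 6>1]
(A,S): not NE [P1→B gives 5>4; P2→P gives 6>4]
(B,P): not NE [P2→S gives 10>7]
(B,Q): not NE [P2→S gives 10>4]
(B,R): not NE [P1→A gives 9>2]
(B,S): NE

Nash profiles: (B,S)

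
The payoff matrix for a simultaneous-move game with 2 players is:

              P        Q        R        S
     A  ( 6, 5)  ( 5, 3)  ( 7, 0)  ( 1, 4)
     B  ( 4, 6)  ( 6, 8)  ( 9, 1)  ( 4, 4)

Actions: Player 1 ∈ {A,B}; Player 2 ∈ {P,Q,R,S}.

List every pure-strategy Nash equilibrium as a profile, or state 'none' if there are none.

PSNE = {(A,P), (B,Q)}

(A,P): NE
(A,Q): not NE [P1→B gives 6>5; P2→P gives 5>3]
(A,R): not NE [P1→B gives 9>7; P2→P gives 5>0]
(A,S): not NE [P1→B gives 4>1; P2→P gives 5>4]
(B,P): not NE [P1→A gives 6>4; P2→Q gives 8>6]
(B,Q): NE
(B,R): not NE [P2→Q gives 8>1]
(B,S): not NE [P2→Q gives 8>4]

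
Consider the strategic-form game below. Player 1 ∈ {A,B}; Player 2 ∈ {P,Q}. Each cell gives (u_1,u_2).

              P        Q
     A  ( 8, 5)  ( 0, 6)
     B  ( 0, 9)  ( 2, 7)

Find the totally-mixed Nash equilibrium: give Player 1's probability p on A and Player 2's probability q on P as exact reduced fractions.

P1 indiff ⇒ q·8+(1-q)·0 = q·0+(1-q)·2 ⇒ q(8) = (1-q)(2) ⇒ q = 1/5
P2 indiff ⇒ p·5+(1-p)·9 = p·6+(1-p)·7 ⇒ p(-1) = (1-p)(-2) ⇒ p = 2/3

P1 mixes 2/3 on A; P2 mixes 1/5 on P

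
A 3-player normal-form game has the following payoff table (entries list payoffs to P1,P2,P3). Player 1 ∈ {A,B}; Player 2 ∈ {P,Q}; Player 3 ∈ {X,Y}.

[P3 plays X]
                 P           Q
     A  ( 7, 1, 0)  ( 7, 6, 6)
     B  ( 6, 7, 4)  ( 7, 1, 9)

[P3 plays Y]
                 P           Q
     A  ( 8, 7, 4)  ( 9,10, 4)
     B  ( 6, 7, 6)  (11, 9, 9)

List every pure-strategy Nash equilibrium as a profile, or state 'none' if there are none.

(A,P,X): not NE [P2→Q gives 6>1; P3→Y gives 4>0]
(A,P,Y): not NE [P2→Q gives 10>7]
(A,Q,X): NE
(A,Q,Y): not NE [P1→B gives 11>9; P3→X gives 6>4]
(B,P,X): not NE [P1→A gives 7>6; P3→Y gives 6>4]
(B,P,Y): not NE [P1→A gives 8>6; P2→Q gives 9>7]
(B,Q,X): not NE [P2→P gives 7>1]
(B,Q,Y): NE

Nash profiles: (A,Q,X), (B,Q,Y)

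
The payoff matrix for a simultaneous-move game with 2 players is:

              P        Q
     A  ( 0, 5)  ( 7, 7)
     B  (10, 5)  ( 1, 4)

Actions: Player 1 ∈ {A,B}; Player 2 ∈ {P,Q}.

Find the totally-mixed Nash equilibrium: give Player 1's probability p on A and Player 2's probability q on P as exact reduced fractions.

P1 indiff ⇒ q·0+(1-q)·7 = q·10+(1-q)·1 ⇒ q(-10) = (1-q)(-6) ⇒ q = 3/8
P2 indiff ⇒ p·5+(1-p)·5 = p·7+(1-p)·4 ⇒ p(-2) = (1-p)(-1) ⇒ p = 1/3

p=1/3, q=3/8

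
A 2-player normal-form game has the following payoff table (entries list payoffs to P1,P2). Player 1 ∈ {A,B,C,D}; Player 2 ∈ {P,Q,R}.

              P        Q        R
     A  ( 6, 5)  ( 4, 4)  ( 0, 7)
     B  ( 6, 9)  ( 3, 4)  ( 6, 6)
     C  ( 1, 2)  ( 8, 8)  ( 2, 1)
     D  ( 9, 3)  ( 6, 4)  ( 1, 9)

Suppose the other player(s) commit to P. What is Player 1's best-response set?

argmax u_1 = {D}

u_1(A vs P) = 6
u_1(B vs P) = 6
u_1(C vs P) = 1
u_1(D vs P) = 9
max payoff 9 at {D}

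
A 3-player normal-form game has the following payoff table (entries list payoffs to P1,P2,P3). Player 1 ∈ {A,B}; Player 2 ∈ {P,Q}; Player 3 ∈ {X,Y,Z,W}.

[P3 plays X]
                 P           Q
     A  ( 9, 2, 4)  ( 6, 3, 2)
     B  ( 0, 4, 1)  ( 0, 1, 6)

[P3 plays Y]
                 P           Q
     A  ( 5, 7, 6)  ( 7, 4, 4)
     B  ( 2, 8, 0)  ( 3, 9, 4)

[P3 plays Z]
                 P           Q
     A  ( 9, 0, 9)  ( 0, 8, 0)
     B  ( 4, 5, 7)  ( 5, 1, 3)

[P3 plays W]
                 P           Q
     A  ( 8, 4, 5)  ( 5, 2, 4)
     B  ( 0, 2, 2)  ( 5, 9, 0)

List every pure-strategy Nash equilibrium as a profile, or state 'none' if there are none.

Equilibria: none

(A,P,X): not NE [P2→Q gives 3>2; P3→Z gives 9>4]
(A,P,Y): not NE [P3→Z gives 9>6]
(A,P,Z): not NE [P2→Q gives 8>0]
(A,P,W): not NE [P3→Z gives 9>5]
(A,Q,X): not NE [P3→W gives 4>2]
(A,Q,Y): not NE [P2→P gives 7>4]
(A,Q,Z): not NE [P1→B gives 5>0; P3→W gives 4>0]
(A,Q,W): not NE [P2→P gives 4>2]
(B,P,X): not NE [P1→A gives 9>0; P3→Z gives 7>1]
(B,P,Y): not NE [P1→A gives 5>2; P2→Q gives 9>8; P3→Z gives 7>0]
(B,P,Z): not NE [P1→A gives 9>4]
(B,P,W): not NE [P1→A gives 8>0; P2→Q gives 9>2; P3→Z gives 7>2]
(B,Q,X): not NE [P1→A gives 6>0; P2→P gives 4>1]
(B,Q,Y): not NE [P1→A gives 7>3; P3→X gives 6>4]
(B,Q,Z): not NE [P2→P gives 5>1; P3→X gives 6>3]
(B,Q,W): not NE [P3→X gives 6>0]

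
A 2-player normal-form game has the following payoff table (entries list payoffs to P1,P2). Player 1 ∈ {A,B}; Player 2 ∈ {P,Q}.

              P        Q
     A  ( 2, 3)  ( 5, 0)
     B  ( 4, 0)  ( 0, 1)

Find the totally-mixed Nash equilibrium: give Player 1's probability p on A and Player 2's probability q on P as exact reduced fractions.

P1 mixes 1/4 on A; P2 mixes 5/7 on P

P1 indiff ⇒ q·2+(1-q)·5 = q·4+(1-q)·0 ⇒ q(-2) = (1-q)(-5) ⇒ q = 5/7
P2 indiff ⇒ p·3+(1-p)·0 = p·0+(1-p)·1 ⇒ p(3) = (1-p)(1) ⇒ p = 1/4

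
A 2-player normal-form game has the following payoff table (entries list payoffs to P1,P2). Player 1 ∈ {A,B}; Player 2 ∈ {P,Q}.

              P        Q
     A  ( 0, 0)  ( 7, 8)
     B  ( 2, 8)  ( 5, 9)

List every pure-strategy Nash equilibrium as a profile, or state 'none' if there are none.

(A,P): not NE [P1→B gives 2>0; P2→Q gives 8>0]
(A,Q): NE
(B,P): not NE [P2→Q gives 9>8]
(B,Q): not NE [P1→A gives 7>5]

NE set: (A,Q)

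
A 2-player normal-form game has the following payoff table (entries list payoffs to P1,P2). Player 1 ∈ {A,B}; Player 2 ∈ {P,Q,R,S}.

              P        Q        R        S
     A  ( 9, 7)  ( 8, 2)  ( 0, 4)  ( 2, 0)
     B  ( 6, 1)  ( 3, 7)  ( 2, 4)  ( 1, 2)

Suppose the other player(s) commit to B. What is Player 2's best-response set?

u_2(P vs B) = 1
u_2(Q vs B) = 7
u_2(R vs B) = 4
u_2(S vs B) = 2
max payoff 7 at {Q}

argmax u_2 = {Q}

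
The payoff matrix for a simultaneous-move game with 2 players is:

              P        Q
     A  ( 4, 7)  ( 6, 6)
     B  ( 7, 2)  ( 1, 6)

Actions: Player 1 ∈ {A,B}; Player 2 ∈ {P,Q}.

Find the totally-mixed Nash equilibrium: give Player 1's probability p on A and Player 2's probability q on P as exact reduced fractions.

P1 indiff ⇒ q·4+(1-q)·6 = q·7+(1-q)·1 ⇒ q(-3) = (1-q)(-5) ⇒ q = 5/8
P2 indiff ⇒ p·7+(1-p)·2 = p·6+(1-p)·6 ⇒ p(1) = (1-p)(4) ⇒ p = 4/5

P1 mixes 4/5 on A; P2 mixes 5/8 on P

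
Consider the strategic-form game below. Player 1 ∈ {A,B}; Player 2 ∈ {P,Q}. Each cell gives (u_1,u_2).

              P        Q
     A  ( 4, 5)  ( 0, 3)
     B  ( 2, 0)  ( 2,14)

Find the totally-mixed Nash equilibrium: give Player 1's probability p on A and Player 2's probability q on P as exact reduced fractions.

P1 indiff ⇒ q·4+(1-q)·0 = q·2+(1-q)·2 ⇒ q(2) = (1-q)(2) ⇒ q = 1/2
P2 indiff ⇒ p·5+(1-p)·0 = p·3+(1-p)·14 ⇒ p(2) = (1-p)(14) ⇒ p = 7/8

P1 mixes 7/8 on A; P2 mixes 1/2 on P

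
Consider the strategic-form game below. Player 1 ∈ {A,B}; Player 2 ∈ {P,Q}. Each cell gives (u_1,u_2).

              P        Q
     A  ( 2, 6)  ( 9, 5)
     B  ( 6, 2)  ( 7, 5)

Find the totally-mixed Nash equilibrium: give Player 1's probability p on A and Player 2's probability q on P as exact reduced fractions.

P1 mixes 3/4 on A; P2 mixes 1/3 on P

P1 indiff ⇒ q·2+(1-q)·9 = q·6+(1-q)·7 ⇒ q(-4) = (1-q)(-2) ⇒ q = 1/3
P2 indiff ⇒ p·6+(1-p)·2 = p·5+(1-p)·5 ⇒ p(1) = (1-p)(3) ⇒ p = 3/4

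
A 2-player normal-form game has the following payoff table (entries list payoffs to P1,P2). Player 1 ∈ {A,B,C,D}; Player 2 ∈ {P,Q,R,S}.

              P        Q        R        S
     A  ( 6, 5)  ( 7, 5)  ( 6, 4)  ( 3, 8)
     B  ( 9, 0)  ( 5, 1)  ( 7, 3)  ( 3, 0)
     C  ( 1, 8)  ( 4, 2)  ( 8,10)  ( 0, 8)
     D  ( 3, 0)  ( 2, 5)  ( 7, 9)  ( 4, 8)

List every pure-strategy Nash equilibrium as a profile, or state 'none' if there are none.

NE set: (C,R)

(A,P): not NE [P1→B gives 9>6; P2→S gives 8>5]
(A,Q): not NE [P2→S gives 8>5]
(A,R): not NE [P1→C gives 8>6; P2→S gives 8>4]
(A,S): not NE [P1→D gives 4>3]
(B,P): not NE [P2→R gives 3>0]
(B,Q): not NE [P1→A gives 7>5; P2→R gives 3>1]
(B,R): not NE [P1→C gives 8>7]
(B,S): not NE [P1→D gives 4>3; P2→R gives 3>0]
(C,P): not NE [P1→B gives 9>1; P2→R gives 10>8]
(C,Q): not NE [P1→A gives 7>4; P2→R gives 10>2]
(C,R): NE
(C,S): not NE [P1→D gives 4>0; P2→R gives 10>8]
(D,P): not NE [P1→B gives 9>3; P2→R gives 9>0]
(D,Q): not NE [P1→A gives 7>2; P2→R gives 9>5]
(D,R): not NE [P1→C gives 8>7]
(D,S): not NE [P2→R gives 9>8]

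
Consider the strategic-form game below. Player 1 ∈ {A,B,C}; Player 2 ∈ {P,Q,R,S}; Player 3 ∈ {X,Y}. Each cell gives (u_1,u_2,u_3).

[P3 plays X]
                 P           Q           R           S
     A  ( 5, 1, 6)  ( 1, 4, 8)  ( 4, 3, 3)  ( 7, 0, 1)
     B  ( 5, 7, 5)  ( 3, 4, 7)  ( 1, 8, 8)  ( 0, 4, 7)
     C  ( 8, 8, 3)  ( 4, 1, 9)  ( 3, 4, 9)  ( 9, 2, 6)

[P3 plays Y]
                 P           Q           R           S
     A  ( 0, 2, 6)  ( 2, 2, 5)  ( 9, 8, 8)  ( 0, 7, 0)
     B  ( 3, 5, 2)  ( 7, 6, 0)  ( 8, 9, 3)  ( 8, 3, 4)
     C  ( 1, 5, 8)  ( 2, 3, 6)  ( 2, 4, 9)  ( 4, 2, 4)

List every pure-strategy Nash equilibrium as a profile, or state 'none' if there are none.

Nash profiles: (A,R,Y)

(A,P,X): not NE [P1→C gives 8>5; P2→Q gives 4>1]
(A,P,Y): not NE [P1→B gives 3>0; P2→R gives 8>2]
(A,Q,X): not NE [P1→C gives 4>1]
(A,Q,Y): not NE [P1→B gives 7>2; P2→R gives 8>2; P3→X gives 8>5]
(A,R,X): not NE [P2→Q gives 4>3; P3→Y gives 8>3]
(A,R,Y): NE
(A,S,X): not NE [P1→C gives 9>7; P2→Q gives 4>0]
(A,S,Y): not NE [P1→B gives 8>0; P2→R gives 8>7; P3→X gives 1>0]
(B,P,X): not NE [P1→C gives 8>5; P2→R gives 8>7]
(B,P,Y): not NE [P2→R gives 9>5; P3→X gives 5>2]
(B,Q,X): not NE [P1→C gives 4>3; P2→R gives 8>4]
(B,Q,Y): not NE [P2→R gives 9>6; P3→X gives 7>0]
(B,R,X): not NE [P1→A gives 4>1]
(B,R,Y): not NE [P1→A gives 9>8; P3→X gives 8>3]
(B,S,X): not NE [P1→C gives 9>0; P2→R gives 8>4]
(B,S,Y): not NE [P2→R gives 9>3; P3→X gives 7>4]
(C,P,X): not NE [P3→Y gives 8>3]
(C,P,Y): not NE [P1→B gives 3>1]
(C,Q,X): not NE [P2→P gives 8>1]
(C,Q,Y): not NE [P1→B gives 7>2; P2→P gives 5>3; P3→X gives 9>6]
(C,R,X): not NE [P1→A gives 4>3; P2→P gives 8>4]
(C,R,Y): not NE [P1→A gives 9>2; P2→P gives 5>4]
(C,S,X): not NE [P2→P gives 8>2]
(C,S,Y): not NE [P1→B gives 8>4; P2→P gives 5>2; P3→X gives 6>4]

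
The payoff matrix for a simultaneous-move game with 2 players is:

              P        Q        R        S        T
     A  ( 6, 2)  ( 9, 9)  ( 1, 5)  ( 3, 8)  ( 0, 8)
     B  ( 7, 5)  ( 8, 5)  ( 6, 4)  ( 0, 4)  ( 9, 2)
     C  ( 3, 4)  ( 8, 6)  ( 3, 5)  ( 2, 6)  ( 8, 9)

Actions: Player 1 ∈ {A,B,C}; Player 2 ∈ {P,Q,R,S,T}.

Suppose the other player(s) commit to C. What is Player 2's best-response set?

u_2(P vs C) = 4
u_2(Q vs C) = 6
u_2(R vs C) = 5
u_2(S vs C) = 6
u_2(T vs C) = 9
max payoff 9 at {T}

BR_2 = {T}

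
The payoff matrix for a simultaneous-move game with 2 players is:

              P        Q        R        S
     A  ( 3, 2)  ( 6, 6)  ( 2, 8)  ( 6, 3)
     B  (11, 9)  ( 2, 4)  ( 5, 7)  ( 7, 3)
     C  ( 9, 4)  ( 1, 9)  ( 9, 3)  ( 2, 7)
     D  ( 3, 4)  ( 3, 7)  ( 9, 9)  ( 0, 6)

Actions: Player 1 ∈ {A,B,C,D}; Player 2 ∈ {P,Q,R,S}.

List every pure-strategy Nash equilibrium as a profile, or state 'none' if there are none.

PSNE = {(B,P), (D,R)}

(A,P): not NE [P1→B gives 11>3; P2→R gives 8>2]
(A,Q): not NE [P2→R gives 8>6]
(A,R): not NE [P1→D gives 9>2]
(A,S): not NE [P1→B gives 7>6; P2→R gives 8>3]
(B,P): NE
(B,Q): not NE [P1→A gives 6>2; P2→P gives 9>4]
(B,R): not NE [P1→D gives 9>5; P2→P gives 9>7]
(B,S): not NE [P2→P gives 9>3]
(C,P): not NE [P1→B gives 11>9; P2→Q gives 9>4]
(C,Q): not NE [P1→A gives 6>1]
(C,R): not NE [P2→Q gives 9>3]
(C,S): not NE [P1→B gives 7>2; P2→Q gives 9>7]
(D,P): not NE [P1→B gives 11>3; P2→R gives 9>4]
(D,Q): not NE [P1→A gives 6>3; P2→R gives 9>7]
(D,R): NE
(D,S): not NE [P1→B gives 7>0; P2→R gives 9>6]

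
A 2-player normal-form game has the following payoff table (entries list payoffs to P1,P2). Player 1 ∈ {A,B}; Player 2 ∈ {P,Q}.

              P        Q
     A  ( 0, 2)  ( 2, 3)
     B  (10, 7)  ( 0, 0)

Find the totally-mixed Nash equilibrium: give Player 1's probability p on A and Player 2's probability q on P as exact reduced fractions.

P1 mixes 7/8 on A; P2 mixes 1/6 on P

P1 indiff ⇒ q·0+(1-q)·2 = q·10+(1-q)·0 ⇒ q(-10) = (1-q)(-2) ⇒ q = 1/6
P2 indiff ⇒ p·2+(1-p)·7 = p·3+(1-p)·0 ⇒ p(-1) = (1-p)(-7) ⇒ p = 7/8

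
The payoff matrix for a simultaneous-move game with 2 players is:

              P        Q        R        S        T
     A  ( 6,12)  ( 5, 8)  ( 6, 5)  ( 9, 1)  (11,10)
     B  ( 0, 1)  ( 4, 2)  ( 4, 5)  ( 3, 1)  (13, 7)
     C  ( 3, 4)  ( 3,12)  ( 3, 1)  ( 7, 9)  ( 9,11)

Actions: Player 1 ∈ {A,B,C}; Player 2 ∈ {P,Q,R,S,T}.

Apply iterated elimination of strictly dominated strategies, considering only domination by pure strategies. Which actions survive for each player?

P1 drop C (A beats it: P:6>3 Q:5>3 R:6>3 S:9>7 T:11>9)
P2 drop Q (T beats it: A:10>8 B:7>2)
P2 drop R (T beats it: A:10>5 B:7>5)
P2 drop S (T beats it: A:10>1 B:7>1)
P1→{A,B} P2→{P,T}

Remaining: P1:{A,B} P2:{P,T}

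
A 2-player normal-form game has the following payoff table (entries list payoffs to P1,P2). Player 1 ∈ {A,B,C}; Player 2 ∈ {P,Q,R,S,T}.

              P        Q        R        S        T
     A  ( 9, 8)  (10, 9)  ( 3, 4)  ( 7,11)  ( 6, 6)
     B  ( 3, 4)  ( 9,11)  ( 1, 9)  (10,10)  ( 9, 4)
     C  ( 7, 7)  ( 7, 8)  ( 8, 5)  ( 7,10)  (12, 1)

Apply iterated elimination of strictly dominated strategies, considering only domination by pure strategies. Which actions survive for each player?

Survivors P1:{A,B} P2:{Q,S}

P2 drop P (Q beats it: A:9>8 B:11>4 C:8>7)
P2 drop R (Q beats it: A:9>4 B:11>9 C:8>5)
P2 drop T (Q beats it: A:9>6 B:11>4 C:8>1)
P1 drop C (B beats it: Q:9>7 S:10>7)
P1→{A,B} P2→{Q,S}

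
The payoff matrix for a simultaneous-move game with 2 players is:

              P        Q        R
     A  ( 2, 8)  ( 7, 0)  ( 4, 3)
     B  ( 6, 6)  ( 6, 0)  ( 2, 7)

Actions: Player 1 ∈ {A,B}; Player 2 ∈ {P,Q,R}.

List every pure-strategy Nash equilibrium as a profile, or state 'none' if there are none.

(A,P): not NE [P1→B gives 6>2]
(A,Q): not NE [P2→P gives 8>0]
(A,R): not NE [P2→P gives 8>3]
(B,P): not NE [P2→R gives 7>6]
(B,Q): not NE [P1→A gives 7>6; P2→R gives 7>0]
(B,R): not NE [P1→A gives 4>2]

PSNE: ∅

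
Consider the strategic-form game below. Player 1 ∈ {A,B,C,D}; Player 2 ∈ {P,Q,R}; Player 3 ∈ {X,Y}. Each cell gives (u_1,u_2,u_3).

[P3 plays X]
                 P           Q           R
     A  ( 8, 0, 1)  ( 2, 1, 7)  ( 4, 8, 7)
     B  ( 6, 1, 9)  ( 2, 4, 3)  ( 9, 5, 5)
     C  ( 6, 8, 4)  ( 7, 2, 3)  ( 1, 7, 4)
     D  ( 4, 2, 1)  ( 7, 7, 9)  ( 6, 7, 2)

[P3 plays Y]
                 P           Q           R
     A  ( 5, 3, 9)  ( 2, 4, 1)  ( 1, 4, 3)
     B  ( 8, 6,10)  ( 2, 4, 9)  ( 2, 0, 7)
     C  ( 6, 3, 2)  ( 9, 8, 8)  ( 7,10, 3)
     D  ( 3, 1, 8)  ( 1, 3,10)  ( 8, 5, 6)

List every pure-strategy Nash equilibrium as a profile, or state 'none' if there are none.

(A,P,X): not NE [P2→R gives 8>0; P3→Y gives 9>1]
(A,P,Y): not NE [P1→B gives 8>5; P2→R gives 4>3]
(A,Q,X): not NE [P1→D gives 7>2; P2→R gives 8>1]
(A,Q,Y): not NE [P1→C gives 9>2; P3→X gives 7>1]
(A,R,X): not NE [P1→B gives 9>4]
(A,R,Y): not NE [P1→D gives 8>1; P3→X gives 7>3]
(B,P,X): not NE [P1→A gives 8>6; P2→R gives 5>1; P3→Y gives 10>9]
(B,P,Y): NE
(B,Q,X): not NE [P1→D gives 7>2; P2→R gives 5>4; P3→Y gives 9>3]
(B,Q,Y): not NE [P1→C gives 9>2; P2→P gives 6>4]
(B,R,X): not NE [P3→Y gives 7>5]
(B,R,Y): not NE [P1→D gives 8>2; P2→P gives 6>0]
(C,P,X): not NE [P1→A gives 8>6]
(C,P,Y): not NE [P1→B gives 8>6; P2→R gives 10>3; P3→X gives 4>2]
(C,Q,X): not NE [P2→P gives 8>2; P3→Y gives 8>3]
(C,Q,Y): not NE [P2→R gives 10>8]
(C,R,X): not NE [P1→B gives 9>1; P2→P gives 8>7]
(C,R,Y): not NE [P1→D gives 8>7; P3→X gives 4>3]
(D,P,X): not NE [P1→A gives 8>4; P2→R gives 7>2; P3→Y gives 8>1]
(D,P,Y): not NE [P1→B gives 8>3; P2→R gives 5>1]
(D,Q,X): not NE [P3→Y gives 10>9]
(D,Q,Y): not NE [P1→C gives 9>1; P2→R gives 5>3]
(D,R,X): not NE [P1→B gives 9>6; P3→Y gives 6>2]
(D,R,Y): NE

PSNE = {(B,P,Y), (D,R,Y)}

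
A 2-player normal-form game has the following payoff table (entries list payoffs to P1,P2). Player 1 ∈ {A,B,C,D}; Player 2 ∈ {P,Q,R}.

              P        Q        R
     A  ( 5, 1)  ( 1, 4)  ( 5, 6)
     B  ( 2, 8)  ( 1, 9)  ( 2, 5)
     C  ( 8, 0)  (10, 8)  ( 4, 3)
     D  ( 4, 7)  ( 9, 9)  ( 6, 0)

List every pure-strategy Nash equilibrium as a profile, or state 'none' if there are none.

(A,P): not NE [P1→C gives 8>5; P2→R gives 6>1]
(A,Q): not NE [P1→C gives 10>1; P2→R gives 6>4]
(A,R): not NE [P1→D gives 6>5]
(B,P): not NE [P1→C gives 8>2; P2→Q gives 9>8]
(B,Q): not NE [P1→C gives 10>1]
(B,R): not NE [P1→D gives 6>2; P2→Q gives 9>5]
(C,P): not NE [P2→Q gives 8>0]
(C,Q): NE
(C,R): not NE [P1→D gives 6>4; P2→Q gives 8>3]
(D,P): not NE [P1→C gives 8>4; P2→Q gives 9>7]
(D,Q): not NE [P1→C gives 10>9]
(D,R): not NE [P2→Q gives 9>0]

Nash profiles: (C,Q)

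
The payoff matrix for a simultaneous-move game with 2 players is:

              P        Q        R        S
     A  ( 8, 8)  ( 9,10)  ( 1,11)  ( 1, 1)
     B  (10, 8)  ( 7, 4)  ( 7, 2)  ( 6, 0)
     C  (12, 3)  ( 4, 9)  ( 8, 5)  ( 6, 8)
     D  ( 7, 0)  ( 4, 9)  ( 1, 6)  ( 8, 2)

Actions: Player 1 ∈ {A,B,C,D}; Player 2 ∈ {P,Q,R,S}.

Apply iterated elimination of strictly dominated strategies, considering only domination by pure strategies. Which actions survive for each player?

IESDS → P1:{A,B,C} P2:{P,Q,R}

P2 drop S (Q beats it: A:10>1 B:4>0 C:9>8 D:9>2)
P1 drop D (B beats it: P:10>7 Q:7>4 R:7>1)
P1→{A,B,C} P2→{P,Q,R}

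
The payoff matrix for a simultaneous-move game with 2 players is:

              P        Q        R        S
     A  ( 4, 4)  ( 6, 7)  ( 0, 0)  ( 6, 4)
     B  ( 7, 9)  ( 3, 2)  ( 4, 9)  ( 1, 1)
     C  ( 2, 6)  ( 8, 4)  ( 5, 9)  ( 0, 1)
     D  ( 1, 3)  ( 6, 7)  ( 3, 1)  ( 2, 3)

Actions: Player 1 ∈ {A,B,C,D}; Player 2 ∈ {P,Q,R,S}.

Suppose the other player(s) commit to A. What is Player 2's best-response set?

u_2(P vs A) = 4
u_2(Q vs A) = 7
u_2(R vs A) = 0
u_2(S vs A) = 4
max payoff 7 at {Q}

P2 best: {Q}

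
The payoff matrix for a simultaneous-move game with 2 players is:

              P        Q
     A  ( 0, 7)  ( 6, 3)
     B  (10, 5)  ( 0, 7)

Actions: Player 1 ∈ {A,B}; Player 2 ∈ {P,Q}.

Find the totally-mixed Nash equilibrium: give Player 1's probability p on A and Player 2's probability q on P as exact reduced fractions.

P1 mixes 1/3 on A; P2 mixes 3/8 on P

P1 indiff ⇒ q·0+(1-q)·6 = q·10+(1-q)·0 ⇒ q(-10) = (1-q)(-6) ⇒ q = 3/8
P2 indiff ⇒ p·7+(1-p)·5 = p·3+(1-p)·7 ⇒ p(4) = (1-p)(2) ⇒ p = 1/3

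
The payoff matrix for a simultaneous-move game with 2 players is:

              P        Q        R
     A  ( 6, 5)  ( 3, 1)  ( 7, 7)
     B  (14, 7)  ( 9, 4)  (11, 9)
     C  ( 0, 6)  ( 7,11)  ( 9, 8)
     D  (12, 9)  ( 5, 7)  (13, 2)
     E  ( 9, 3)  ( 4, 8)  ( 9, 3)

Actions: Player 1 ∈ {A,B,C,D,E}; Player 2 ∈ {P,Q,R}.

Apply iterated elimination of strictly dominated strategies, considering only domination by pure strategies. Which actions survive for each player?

P1 drop A (B beats it: P:14>6 Q:9>3 R:11>7)
P1 drop C (B beats it: P:14>0 Q:9>7 R:11>9)
P1 drop E (B beats it: P:14>9 Q:9>4 R:11>9)
P2 drop Q (P beats it: B:7>4 D:9>7)
P1→{B,D} P2→{P,R}

Survivors P1:{B,D} P2:{P,R}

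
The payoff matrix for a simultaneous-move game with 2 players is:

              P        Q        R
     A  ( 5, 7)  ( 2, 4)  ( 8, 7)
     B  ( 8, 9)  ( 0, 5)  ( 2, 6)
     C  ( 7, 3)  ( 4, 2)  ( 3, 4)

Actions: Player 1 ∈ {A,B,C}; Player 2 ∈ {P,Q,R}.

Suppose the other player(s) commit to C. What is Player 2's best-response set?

u_2(P vs C) = 3
u_2(Q vs C) = 2
u_2(R vs C) = 4
max payoff 4 at {R}

argmax u_2 = {R}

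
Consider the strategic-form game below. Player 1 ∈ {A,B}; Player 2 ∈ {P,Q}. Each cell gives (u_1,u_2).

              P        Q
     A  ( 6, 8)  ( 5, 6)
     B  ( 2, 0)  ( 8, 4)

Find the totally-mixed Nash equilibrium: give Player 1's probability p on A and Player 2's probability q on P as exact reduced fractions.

(p,q) = (2/3, 3/7)

P1 indiff ⇒ q·6+(1-q)·5 = q·2+(1-q)·8 ⇒ q(4) = (1-q)(3) ⇒ q = 3/7
P2 indiff ⇒ p·8+(1-p)·0 = p·6+(1-p)·4 ⇒ p(2) = (1-p)(4) ⇒ p = 2/3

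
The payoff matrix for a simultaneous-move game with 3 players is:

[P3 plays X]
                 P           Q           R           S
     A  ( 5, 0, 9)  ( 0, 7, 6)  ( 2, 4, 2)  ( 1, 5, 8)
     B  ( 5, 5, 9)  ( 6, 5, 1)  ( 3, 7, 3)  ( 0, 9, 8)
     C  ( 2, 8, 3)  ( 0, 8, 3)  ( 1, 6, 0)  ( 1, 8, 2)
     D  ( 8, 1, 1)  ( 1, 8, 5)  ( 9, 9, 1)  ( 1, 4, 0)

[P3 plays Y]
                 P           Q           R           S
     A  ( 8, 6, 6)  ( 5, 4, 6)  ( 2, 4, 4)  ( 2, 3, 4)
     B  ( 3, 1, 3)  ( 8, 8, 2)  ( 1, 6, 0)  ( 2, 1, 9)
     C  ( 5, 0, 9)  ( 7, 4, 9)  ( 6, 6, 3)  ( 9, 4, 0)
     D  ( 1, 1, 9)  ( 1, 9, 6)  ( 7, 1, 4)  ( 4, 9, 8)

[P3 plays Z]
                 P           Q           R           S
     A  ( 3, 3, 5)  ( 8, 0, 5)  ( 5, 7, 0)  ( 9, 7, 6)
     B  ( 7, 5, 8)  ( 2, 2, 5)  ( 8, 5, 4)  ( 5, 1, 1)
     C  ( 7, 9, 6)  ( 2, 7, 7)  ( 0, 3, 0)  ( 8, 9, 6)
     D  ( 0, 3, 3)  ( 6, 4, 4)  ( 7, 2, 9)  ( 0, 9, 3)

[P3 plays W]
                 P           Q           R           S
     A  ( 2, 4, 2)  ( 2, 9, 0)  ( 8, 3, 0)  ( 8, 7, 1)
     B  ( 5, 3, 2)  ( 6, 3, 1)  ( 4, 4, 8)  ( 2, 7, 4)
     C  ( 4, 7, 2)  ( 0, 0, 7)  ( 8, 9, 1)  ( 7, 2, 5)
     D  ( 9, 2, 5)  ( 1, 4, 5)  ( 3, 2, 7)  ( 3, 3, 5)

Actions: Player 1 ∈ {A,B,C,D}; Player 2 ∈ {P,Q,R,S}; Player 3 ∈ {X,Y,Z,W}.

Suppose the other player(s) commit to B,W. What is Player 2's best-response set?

argmax u_2 = {S}

u_2(P vs B,W) = 3
u_2(Q vs B,W) = 3
u_2(R vs B,W) = 4
u_2(S vs B,W) = 7
max payoff 7 at {S}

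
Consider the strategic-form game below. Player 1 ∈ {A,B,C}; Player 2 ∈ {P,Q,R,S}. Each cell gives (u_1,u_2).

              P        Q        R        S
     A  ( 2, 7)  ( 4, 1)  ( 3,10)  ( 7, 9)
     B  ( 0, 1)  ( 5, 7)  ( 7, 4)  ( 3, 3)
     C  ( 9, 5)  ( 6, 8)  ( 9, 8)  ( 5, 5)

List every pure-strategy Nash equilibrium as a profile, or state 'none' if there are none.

PSNE = {(C,Q), (C,R)}

(A,P): not NE [P1→C gives 9>2; P2→R gives 10>7]
(A,Q): not NE [P1→C gives 6>4; P2→R gives 10>1]
(A,R): not NE [P1→C gives 9>3]
(A,S): not NE [P2→R gives 10>9]
(B,P): not NE [P1→C gives 9>0; P2→Q gives 7>1]
(B,Q): not NE [P1→C gives 6>5]
(B,R): not NE [P1→C gives 9>7; P2→Q gives 7>4]
(B,S): not NE [P1→A gives 7>3; P2→Q gives 7>3]
(C,P): not NE [P2→R gives 8>5]
(C,Q): NE
(C,R): NE
(C,S): not NE [P1→A gives 7>5; P2→R gives 8>5]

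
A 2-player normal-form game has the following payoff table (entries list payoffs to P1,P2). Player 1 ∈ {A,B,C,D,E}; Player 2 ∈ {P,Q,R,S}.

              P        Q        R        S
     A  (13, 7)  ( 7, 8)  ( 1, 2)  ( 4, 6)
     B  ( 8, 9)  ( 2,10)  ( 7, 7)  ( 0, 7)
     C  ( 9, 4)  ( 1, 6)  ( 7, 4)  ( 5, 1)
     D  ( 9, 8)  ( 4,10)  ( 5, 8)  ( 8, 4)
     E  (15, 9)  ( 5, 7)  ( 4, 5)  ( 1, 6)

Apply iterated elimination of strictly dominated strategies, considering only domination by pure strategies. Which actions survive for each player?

Survivors P1:{A,E} P2:{P,Q}

P2 drop R (Q beats it: A:8>2 B:10>7 C:6>4 D:10>8 E:7>5)
P1 drop B (A beats it: P:13>8 Q:7>2 S:4>0)
P2 drop S (P beats it: A:7>6 C:4>1 D:8>4 E:9>6)
P1 drop C (A beats it: P:13>9 Q:7>1)
P1 drop D (A beats it: P:13>9 Q:7>4)
P1→{A,E} P2→{P,Q}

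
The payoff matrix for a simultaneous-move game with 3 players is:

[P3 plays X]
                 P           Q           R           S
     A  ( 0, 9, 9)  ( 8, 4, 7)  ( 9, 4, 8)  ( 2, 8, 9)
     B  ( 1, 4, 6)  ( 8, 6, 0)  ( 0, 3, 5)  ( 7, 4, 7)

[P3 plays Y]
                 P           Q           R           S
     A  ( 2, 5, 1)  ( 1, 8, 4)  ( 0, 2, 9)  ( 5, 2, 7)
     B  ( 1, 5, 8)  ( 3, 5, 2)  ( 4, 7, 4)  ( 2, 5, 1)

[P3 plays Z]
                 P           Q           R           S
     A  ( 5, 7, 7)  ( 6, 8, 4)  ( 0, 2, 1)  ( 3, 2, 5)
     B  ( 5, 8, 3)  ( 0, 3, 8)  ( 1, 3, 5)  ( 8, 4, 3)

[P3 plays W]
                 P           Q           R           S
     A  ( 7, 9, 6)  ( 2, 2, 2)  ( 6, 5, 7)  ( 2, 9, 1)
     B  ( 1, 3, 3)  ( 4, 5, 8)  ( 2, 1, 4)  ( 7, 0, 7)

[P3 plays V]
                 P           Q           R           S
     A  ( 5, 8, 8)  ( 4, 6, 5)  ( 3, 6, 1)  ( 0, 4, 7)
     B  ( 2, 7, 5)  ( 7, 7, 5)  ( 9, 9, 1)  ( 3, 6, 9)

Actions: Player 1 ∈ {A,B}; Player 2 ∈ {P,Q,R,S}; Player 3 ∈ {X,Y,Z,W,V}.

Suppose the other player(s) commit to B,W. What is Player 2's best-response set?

u_2(P vs B,W) = 3
u_2(Q vs B,W) = 5
u_2(R vs B,W) = 1
u_2(S vs B,W) = 0
max payoff 5 at {Q}

argmax u_2 = {Q}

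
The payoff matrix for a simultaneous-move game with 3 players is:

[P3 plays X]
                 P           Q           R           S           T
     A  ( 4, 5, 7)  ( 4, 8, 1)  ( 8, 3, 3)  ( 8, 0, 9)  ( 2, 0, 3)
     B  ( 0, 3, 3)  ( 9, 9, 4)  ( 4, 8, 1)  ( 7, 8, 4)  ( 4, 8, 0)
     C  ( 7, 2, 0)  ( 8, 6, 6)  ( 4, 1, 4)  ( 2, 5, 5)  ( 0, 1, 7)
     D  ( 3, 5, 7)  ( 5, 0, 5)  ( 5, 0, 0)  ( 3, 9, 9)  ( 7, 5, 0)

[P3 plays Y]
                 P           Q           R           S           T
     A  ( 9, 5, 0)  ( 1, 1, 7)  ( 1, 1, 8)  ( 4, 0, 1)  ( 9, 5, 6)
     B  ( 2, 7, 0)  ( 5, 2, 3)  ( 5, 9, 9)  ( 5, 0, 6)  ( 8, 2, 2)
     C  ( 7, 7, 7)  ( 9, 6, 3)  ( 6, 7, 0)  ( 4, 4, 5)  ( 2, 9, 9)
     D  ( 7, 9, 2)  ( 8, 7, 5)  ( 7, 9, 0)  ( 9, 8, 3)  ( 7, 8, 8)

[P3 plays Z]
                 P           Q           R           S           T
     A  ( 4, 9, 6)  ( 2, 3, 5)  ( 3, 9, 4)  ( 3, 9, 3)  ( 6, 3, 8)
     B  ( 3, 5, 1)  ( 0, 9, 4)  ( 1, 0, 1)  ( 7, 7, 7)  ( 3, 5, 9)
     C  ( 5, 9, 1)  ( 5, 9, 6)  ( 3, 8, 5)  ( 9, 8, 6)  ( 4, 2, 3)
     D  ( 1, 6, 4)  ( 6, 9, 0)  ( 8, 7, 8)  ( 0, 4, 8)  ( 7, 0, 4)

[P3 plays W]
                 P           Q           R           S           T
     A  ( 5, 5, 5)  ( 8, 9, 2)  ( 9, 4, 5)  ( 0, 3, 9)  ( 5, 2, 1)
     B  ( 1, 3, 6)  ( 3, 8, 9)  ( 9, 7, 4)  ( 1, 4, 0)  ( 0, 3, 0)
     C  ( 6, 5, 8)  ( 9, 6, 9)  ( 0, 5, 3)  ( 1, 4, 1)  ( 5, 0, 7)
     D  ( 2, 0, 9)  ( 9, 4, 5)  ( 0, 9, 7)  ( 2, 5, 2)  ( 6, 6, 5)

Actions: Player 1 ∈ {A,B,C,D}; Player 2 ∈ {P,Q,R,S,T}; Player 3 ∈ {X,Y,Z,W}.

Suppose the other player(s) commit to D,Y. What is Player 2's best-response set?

u_2(P vs D,Y) = 9
u_2(Q vs D,Y) = 7
u_2(R vs D,Y) = 9
u_2(S vs D,Y) = 8
u_2(T vs D,Y) = 8
max payoff 9 at {P,R}

P2 best: {P,R}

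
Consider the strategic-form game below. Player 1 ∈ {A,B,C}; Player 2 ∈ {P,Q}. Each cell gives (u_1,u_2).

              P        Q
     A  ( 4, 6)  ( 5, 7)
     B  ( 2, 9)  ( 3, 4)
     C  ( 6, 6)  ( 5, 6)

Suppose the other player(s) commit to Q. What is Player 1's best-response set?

u_1(A vs Q) = 5
u_1(B vs Q) = 3
u_1(C vs Q) = 5
max payoff 5 at {A,C}

BR_1 = {A,C}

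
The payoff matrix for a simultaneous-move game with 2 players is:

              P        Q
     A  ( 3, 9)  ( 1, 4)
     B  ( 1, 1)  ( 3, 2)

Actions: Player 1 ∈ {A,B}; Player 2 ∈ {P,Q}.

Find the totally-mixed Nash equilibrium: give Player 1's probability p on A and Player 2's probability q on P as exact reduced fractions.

p=1/6, q=1/2

P1 indiff ⇒ q·3+(1-q)·1 = q·1+(1-q)·3 ⇒ q(2) = (1-q)(2) ⇒ q = 1/2
P2 indiff ⇒ p·9+(1-p)·1 = p·4+(1-p)·2 ⇒ p(5) = (1-p)(1) ⇒ p = 1/6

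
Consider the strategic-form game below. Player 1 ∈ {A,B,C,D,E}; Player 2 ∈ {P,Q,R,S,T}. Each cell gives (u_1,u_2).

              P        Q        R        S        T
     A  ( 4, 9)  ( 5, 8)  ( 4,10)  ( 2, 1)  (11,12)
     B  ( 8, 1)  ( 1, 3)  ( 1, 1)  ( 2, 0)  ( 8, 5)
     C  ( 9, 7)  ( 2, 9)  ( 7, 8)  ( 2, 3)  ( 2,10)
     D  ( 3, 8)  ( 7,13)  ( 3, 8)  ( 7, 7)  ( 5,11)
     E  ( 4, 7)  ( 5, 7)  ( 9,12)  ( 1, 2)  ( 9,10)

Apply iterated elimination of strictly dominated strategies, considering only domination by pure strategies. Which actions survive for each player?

Survivors P1:{A,D,E} P2:{Q,R,T}

P2 drop P (T beats it: A:12>9 B:5>1 C:10>7 D:11>8 E:10>7)
P2 drop S (Q beats it: A:8>1 B:3>0 C:9>3 D:13>7 E:7>2)
P1 drop B (A beats it: Q:5>1 R:4>1 T:11>8)
P1 drop C (E beats it: Q:5>2 R:9>7 T:9>2)
P1→{A,D,E} P2→{Q,R,T}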